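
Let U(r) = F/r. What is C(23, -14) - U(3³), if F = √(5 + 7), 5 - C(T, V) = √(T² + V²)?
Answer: 5 - 5*√29 - 2*√3/27 ≈ -22.054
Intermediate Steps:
C(T, V) = 5 - √(T² + V²)
F = 2*√3 (F = √12 = 2*√3 ≈ 3.4641)
U(r) = 2*√3/r (U(r) = (2*√3)/r = 2*√3/r)
C(23, -14) - U(3³) = (5 - √(23² + (-14)²)) - 2*√3/(3³) = (5 - √(529 + 196)) - 2*√3/27 = (5 - √725) - 2*√3/27 = (5 - 5*√29) - 2*√3/27 = 5 - 5*√29 - 2*√3/27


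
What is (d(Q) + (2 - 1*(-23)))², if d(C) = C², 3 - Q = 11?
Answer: 7921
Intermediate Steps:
Q = -8 (Q = 3 - 1*11 = 3 - 11 = -8)
(d(Q) + (2 - 1*(-23)))² = ((-8)² + (2 - 1*(-23)))² = (64 + (2 + 23))² = (64 + 25)² = 89² = 7921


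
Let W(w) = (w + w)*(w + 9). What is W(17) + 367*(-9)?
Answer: -2419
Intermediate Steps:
W(w) = 2*w*(9 + w) (W(w) = (2*w)*(9 + w) = 2*w*(9 + w))
W(17) + 367*(-9) = 2*17*(9 + 17) + 367*(-9) = 2*17*26 - 3303 = 884 - 3303 = -2419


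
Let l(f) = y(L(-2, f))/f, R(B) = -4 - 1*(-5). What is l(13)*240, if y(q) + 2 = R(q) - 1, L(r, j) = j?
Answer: -480/13 ≈ -36.923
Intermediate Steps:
R(B) = 1 (R(B) = -4 + 5 = 1)
y(q) = -2 (y(q) = -2 + (1 - 1) = -2 + 0 = -2)
l(f) = -2/f
l(13)*240 = -2/13*240 = -480/13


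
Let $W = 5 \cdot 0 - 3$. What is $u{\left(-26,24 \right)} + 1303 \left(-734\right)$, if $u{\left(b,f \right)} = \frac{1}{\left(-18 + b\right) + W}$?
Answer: $- \frac{44950895}{47} \approx -9.564 \cdot 10^{5}$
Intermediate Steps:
$W = -3$ ($W = 0 - 3 = -3$)
$u{\left(b,f \right)} = \frac{1}{-21 + b}$ ($u{\left(b,f \right)} = \frac{1}{\left(-18 + b\right) - 3} = \frac{1}{-21 + b}$)
$u{\left(-26,24 \right)} + 1303 \left(-734\right) = \frac{1}{-21 - 26} + 1303 \left(-734\right) = \frac{1}{-47} - 956402 = - \frac{1}{47} - 956402 = - \frac{44950895}{47}$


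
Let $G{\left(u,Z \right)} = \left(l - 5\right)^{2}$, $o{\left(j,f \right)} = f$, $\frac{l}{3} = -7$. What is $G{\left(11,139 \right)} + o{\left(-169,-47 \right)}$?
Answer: $629$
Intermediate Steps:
$l = -21$ ($l = 3 \left(-7\right) = -21$)
$G{\left(u,Z \right)} = 676$ ($G{\left(u,Z \right)} = \left(-21 - 5\right)^{2} = \left(-26\right)^{2} = 676$)
$G{\left(11,139 \right)} + o{\left(-169,-47 \right)} = 676 - 47 = 629$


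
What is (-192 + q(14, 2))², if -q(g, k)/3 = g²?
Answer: 608400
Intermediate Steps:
q(g, k) = -3*g²
(-192 + q(14, 2))² = (-192 - 3*14²)² = (-192 - 3*196)² = (-192 - 588)² = (-780)² = 608400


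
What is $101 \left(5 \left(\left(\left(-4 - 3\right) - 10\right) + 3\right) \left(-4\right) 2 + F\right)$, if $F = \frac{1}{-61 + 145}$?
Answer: $\frac{4751141}{84} \approx 56561.0$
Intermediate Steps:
$F = \frac{1}{84} \approx 0.011905$
$101 \left(5 \left(\left(\left(-4 - 3\right) - 10\right) + 3\right) \left(-4\right) 2 + F\right) = 101 \left(5 \left(\left(\left(-4 - 3\right) - 10\right) + 3\right) \left(-4\right) 2 + \frac{1}{84}\right) = 101 \left(5 \left(\left(-7 - 10\right) + 3\right) \left(-4\right) 2 + \frac{1}{84}\right) = 101 \left(5 \left(-17 + 3\right) \left(-4\right) 2 + \frac{1}{84}\right) = 101 \left(5 \left(\left(-14\right) \left(-4\right)\right) 2 + \frac{1}{84}\right) = 101 \left(5 \cdot 56 \cdot 2 + \frac{1}{84}\right) = 101 \left(280 \cdot 2 + \frac{1}{84}\right) = 101 \left(560 + \frac{1}{84}\right) = 101 \cdot \frac{47041}{84} = \frac{4751141}{84}$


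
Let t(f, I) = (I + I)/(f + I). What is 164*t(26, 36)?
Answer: 5904/31 ≈ 190.45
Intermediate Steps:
t(f, I) = 2*I/(I + f) (t(f, I) = (2*I)/(I + f) = 2*I/(I + f))
164*t(26, 36) = 164*(2*36/(36 + 26)) = 164*(2*36/62) = 164*(2*36*(1/62)) = 164*(36/31) = 5904/31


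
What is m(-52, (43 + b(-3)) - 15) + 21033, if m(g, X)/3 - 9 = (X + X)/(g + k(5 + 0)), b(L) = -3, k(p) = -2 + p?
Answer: 1031790/49 ≈ 21057.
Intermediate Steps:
m(g, X) = 27 + 6*X/(3 + g) (m(g, X) = 27 + 3*((X + X)/(g + (-2 + (5 + 0)))) = 27 + 3*((2*X)/(g + (-2 + 5))) = 27 + 3*((2*X)/(g + 3)) = 27 + 3*((2*X)/(3 + g)) = 27 + 3*(2*X/(3 + g)) = 27 + 6*X/(3 + g))
m(-52, (43 + b(-3)) - 15) + 21033 = 3*(27 + 2*((43 - 3) - 15) + 9*(-52))/(3 - 52) + 21033 = 3*(27 + 2*(40 - 15) - 468)/(-49) + 21033 = 3*(-1/49)*(27 + 2*25 - 468) + 21033 = 3*(-1/49)*(27 + 50 - 468) + 21033 = 3*(-1/49)*(-391) + 21033 = 1173/49 + 21033 = 1031790/49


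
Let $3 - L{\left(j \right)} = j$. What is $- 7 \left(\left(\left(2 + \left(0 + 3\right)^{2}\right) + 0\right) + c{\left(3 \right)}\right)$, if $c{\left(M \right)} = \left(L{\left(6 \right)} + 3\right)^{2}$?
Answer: $-77$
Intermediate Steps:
$L{\left(j \right)} = 3 - j$
$c{\left(M \right)} = 0$ ($c{\left(M \right)} = \left(\left(3 - 6\right) + 3\right)^{2} = \left(-3 + 3\right)^{2} = 0^{2} = 0$)
$- 7 \left(\left(\left(2 + \left(0 + 3\right)^{2}\right) + 0\right) + c{\left(3 \right)}\right) = - 7 \left(\left(\left(2 + \left(0 + 3\right)^{2}\right) + 0\right) + 0\right) = - 7 \left(\left(\left(2 + 3^{2}\right) + 0\right) + 0\right) = - 7 \left(\left(\left(2 + 9\right) + 0\right) + 0\right) = - 7 \left(\left(11 + 0\right) + 0\right) = - 7 \left(11 + 0\right) = \left(-7\right) 11 = -77$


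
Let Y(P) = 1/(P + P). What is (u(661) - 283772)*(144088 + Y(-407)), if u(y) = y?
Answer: -33205418500041/814 ≈ -4.0793e+10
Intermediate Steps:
Y(P) = 1/(2*P)
(u(661) - 283772)*(144088 + Y(-407)) = (661 - 283772)*(144088 + (1/2)/(-407)) = -283111*(144088 + (1/2)*(-1/407)) = -283111*(144088 - 1/814) = -283111*117287631/814 = -33205418500041/814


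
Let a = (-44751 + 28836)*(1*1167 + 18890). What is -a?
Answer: 319207155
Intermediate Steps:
a = -319207155 (a = -15915*(1167 + 18890) = -15915*20057 = -319207155)
-a = -1*(-319207155) = 319207155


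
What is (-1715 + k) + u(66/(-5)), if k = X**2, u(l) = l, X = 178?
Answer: 149779/5 ≈ 29956.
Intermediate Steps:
k = 31684 (k = 178**2 = 31684)
(-1715 + k) + u(66/(-5)) = (-1715 + 31684) + 66/(-5) = 29969 + 66*(-1/5) = 29969 - 66/5 = 149779/5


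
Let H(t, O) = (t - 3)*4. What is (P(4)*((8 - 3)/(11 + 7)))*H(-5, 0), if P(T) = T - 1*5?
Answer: 80/9 ≈ 8.8889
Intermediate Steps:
H(t, O) = -12 + 4*t (H(t, O) = (-3 + t)*4 = -12 + 4*t)
P(T) = -5 + T (P(T) = T - 5 = -5 + T)
(P(4)*((8 - 3)/(11 + 7)))*H(-5, 0) = ((-5 + 4)*((8 - 3)/(11 + 7)))*(-12 + 4*(-5)) = (-5/18)*(-12 - 20) = -5/18*(-32) = 80/9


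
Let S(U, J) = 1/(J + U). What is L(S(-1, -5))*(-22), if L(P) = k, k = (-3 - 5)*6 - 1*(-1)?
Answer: 1034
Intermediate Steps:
k = -47 (k = -8*6 + 1 = -48 + 1 = -47)
L(P) = -47
L(S(-1, -5))*(-22) = -47*(-22) = 1034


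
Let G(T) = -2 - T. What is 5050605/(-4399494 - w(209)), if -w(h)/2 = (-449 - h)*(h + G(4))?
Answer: -5050605/4666642 ≈ -1.0823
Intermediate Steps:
w(h) = -2*(-449 - h)*(-6 + h) (w(h) = -2*(-449 - h)*(h + (-2 - 1*4)) = -2*(-449 - h)*(h + (-2 - 4)) = -2*(-449 - h)*(h - 6) = -2*(-449 - h)*(-6 + h))
5050605/(-4399494 - w(209)) = 5050605/(-4399494 - (-5388 + 2*209² + 886*209)) = 5050605/(-4399494 - (-5388 + 2*43681 + 185174)) = 5050605/(-4399494 - (-5388 + 87362 + 185174)) = 5050605/(-4399494 - 1*267148) = 5050605/(-4399494 - 267148) = 5050605/(-4666642) = 5050605*(-1/4666642) = -5050605/4666642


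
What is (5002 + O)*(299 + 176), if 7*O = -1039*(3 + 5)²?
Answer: -14953950/7 ≈ -2.1363e+6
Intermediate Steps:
O = -66496/7 (O = (-1039*(3 + 5)²)/7 = (-1039*8²)/7 = (-1039*64)/7 = (⅐)*(-66496) = -66496/7 ≈ -9499.4)
(5002 + O)*(299 + 176) = (5002 - 66496/7)*(299 + 176) = -31482/7*475 = -14953950/7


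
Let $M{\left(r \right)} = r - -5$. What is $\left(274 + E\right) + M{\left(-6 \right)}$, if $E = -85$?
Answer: $188$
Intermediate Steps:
$M{\left(r \right)} = 5 + r$ ($M{\left(r \right)} = r + 5 = 5 + r$)
$\left(274 + E\right) + M{\left(-6 \right)} = \left(274 - 85\right) + \left(5 - 6\right) = 189 - 1 = 188$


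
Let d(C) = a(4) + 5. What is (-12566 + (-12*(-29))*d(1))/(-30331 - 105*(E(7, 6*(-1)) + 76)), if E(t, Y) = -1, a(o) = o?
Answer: 4717/19103 ≈ 0.24692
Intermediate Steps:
d(C) = 9 (d(C) = 4 + 5 = 9)
(-12566 + (-12*(-29))*d(1))/(-30331 - 105*(E(7, 6*(-1)) + 76)) = (-12566 - 12*(-29)*9)/(-30331 - 105*(-1 + 76)) = (-12566 + 348*9)/(-30331 - 105*75) = (-12566 + 3132)/(-30331 - 7875) = -9434/(-38206) = -9434*(-1/38206) = 4717/19103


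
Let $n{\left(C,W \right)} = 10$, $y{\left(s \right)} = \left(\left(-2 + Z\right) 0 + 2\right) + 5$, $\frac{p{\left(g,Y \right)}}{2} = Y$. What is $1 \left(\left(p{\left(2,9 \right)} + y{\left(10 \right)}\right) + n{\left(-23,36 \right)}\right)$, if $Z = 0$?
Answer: $35$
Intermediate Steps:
$p{\left(g,Y \right)} = 2 Y$
$y{\left(s \right)} = 7$ ($y{\left(s \right)} = \left(\left(-2 + 0\right) 0 + 2\right) + 5 = \left(\left(-2\right) 0 + 2\right) + 5 = \left(0 + 2\right) + 5 = 2 + 5 = 7$)
$1 \left(\left(p{\left(2,9 \right)} + y{\left(10 \right)}\right) + n{\left(-23,36 \right)}\right) = 1 \left(\left(2 \cdot 9 + 7\right) + 10\right) = 1 \left(\left(18 + 7\right) + 10\right) = 1 \left(25 + 10\right) = 1 \cdot 35 = 35$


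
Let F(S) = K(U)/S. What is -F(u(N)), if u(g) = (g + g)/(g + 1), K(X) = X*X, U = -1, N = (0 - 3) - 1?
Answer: -3/8 ≈ -0.37500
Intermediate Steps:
N = -4 (N = -3 - 1 = -4)
K(X) = X²
u(g) = 2*g/(1 + g) (u(g) = (2*g)/(1 + g) = 2*g/(1 + g))
F(S) = 1/S (F(S) = (-1)²/S = 1/S)
-F(u(N)) = -1/(2*(-4)/(1 - 4)) = -1/(2*(-4)/(-3)) = -1/(2*(-4)*(-⅓)) = -1/8/3 = -1*3/8 = -3/8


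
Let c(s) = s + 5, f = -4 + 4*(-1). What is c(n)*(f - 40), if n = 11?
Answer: -768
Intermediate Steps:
f = -8 (f = -4 - 4 = -8)
c(s) = 5 + s
c(n)*(f - 40) = (5 + 11)*(-8 - 40) = 16*(-48) = -768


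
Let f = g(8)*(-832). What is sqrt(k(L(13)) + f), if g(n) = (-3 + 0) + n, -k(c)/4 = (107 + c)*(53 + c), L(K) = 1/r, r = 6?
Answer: I*sqrt(242557)/3 ≈ 164.17*I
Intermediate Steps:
L(K) = 1/6
k(c) = -4*(53 + c)*(107 + c) (k(c) = -4*(107 + c)*(53 + c) = -4*(53 + c)*(107 + c))
g(n) = -3 + n
f = -4160 (f = (-3 + 8)*(-832) = 5*(-832) = -4160)
sqrt(k(L(13)) + f) = sqrt((-22684 - 640*1/6 - 4*(1/6)**2) - 4160) = sqrt((-22684 - 320/3 - 4*1/36) - 4160) = sqrt((-22684 - 320/3 - 1/9) - 4160) = sqrt(-205117/9 - 4160) = sqrt(-242557/9) = I*sqrt(242557)/3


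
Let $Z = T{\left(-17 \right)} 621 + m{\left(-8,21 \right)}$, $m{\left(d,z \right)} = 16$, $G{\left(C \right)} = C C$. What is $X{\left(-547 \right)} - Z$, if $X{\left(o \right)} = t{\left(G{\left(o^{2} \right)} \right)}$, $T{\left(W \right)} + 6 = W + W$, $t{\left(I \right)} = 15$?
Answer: $24839$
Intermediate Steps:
$G{\left(C \right)} = C^{2}$
$T{\left(W \right)} = -6 + 2 W$ ($T{\left(W \right)} = -6 + \left(W + W\right) = -6 + 2 W$)
$X{\left(o \right)} = 15$
$Z = -24824$ ($Z = \left(-6 + 2 \left(-17\right)\right) 621 + 16 = \left(-6 - 34\right) 621 + 16 = \left(-40\right) 621 + 16 = -24840 + 16 = -24824$)
$X{\left(-547 \right)} - Z = 15 - -24824 = 15 + 24824 = 24839$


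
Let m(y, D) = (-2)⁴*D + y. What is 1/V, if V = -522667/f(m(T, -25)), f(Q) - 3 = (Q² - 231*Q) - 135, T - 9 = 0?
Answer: -243070/522667 ≈ -0.46506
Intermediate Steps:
T = 9 (T = 9 + 0 = 9)
m(y, D) = y + 16*D (m(y, D) = 16*D + y = y + 16*D)
f(Q) = -132 + Q² - 231*Q (f(Q) = 3 + ((Q² - 231*Q) - 135) = 3 + (-135 + Q² - 231*Q) = -132 + Q² - 231*Q)
V = -522667/243070 (V = -522667/(-132 + (9 + 16*(-25))² - 231*(9 + 16*(-25))) = -522667/(-132 + (9 - 400)² - 231*(9 - 400)) = -522667/(-132 + (-391)² - 231*(-391)) = -522667/(-132 + 152881 + 90321) = -522667/243070 ≈ -2.1503)
1/V = 1/(-522667/243070) = -243070/522667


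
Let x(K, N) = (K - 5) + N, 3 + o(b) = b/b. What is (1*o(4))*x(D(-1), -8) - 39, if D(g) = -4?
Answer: -5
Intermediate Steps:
o(b) = -2 (o(b) = -3 + b/b = -3 + 1 = -2)
x(K, N) = -5 + K + N (x(K, N) = (-5 + K) + N = -5 + K + N)
(1*o(4))*x(D(-1), -8) - 39 = (1*(-2))*(-5 - 4 - 8) - 39 = -2*(-17) - 39 = 34 - 39 = -5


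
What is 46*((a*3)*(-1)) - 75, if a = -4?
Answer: 477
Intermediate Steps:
46*((a*3)*(-1)) - 75 = 46*(-4*3*(-1)) - 75 = 46*(-12*(-1)) - 75 = 46*12 - 75 = 552 - 75 = 477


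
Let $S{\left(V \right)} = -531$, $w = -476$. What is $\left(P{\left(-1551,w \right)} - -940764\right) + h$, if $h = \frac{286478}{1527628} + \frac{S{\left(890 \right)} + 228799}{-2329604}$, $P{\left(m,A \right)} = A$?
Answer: $\frac{418283430661898533}{444846037414} \approx 9.4029 \cdot 10^{5}$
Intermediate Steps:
$h = \frac{39833963301}{444846037414}$ ($h = \frac{286478}{1527628} + \frac{-531 + 228799}{-2329604} = 286478 \cdot \frac{1}{1527628} + 228268 \left(- \frac{1}{2329604}\right) = \frac{143239}{763814} - \frac{57067}{582401} = \frac{39833963301}{444846037414} \approx 0.089545$)
$\left(P{\left(-1551,w \right)} - -940764\right) + h = \left(-476 - -940764\right) + \frac{39833963301}{444846037414} = \left(-476 + 940764\right) + \frac{39833963301}{444846037414} = 940288 + \frac{39833963301}{444846037414} = \frac{418283430661898533}{444846037414}$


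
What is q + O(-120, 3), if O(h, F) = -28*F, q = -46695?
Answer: -46779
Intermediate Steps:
q + O(-120, 3) = -46695 - 28*3 = -46695 - 84 = -46779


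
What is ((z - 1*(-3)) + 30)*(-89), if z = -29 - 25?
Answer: 1869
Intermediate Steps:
z = -54
((z - 1*(-3)) + 30)*(-89) = ((-54 - 1*(-3)) + 30)*(-89) = ((-54 + 3) + 30)*(-89) = (-51 + 30)*(-89) = -21*(-89) = 1869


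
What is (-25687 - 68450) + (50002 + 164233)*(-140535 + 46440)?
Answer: -20158536462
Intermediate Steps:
(-25687 - 68450) + (50002 + 164233)*(-140535 + 46440) = -94137 + 214235*(-94095) = -94137 - 20158442325 = -20158536462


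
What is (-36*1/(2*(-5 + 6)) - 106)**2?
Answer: 15376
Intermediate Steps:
(-36*1/(2*(-5 + 6)) - 106)**2 = (-36/(2*1) - 106)**2 = (-36/2 - 106)**2 = (-36*1/2 - 106)**2 = (-18 - 106)**2 = (-124)**2 = 15376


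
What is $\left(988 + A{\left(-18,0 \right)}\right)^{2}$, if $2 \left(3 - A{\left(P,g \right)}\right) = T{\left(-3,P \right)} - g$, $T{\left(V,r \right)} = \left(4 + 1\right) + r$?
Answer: $\frac{3980025}{4} \approx 9.9501 \cdot 10^{5}$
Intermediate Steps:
$T{\left(V,r \right)} = 5 + r$
$A{\left(P,g \right)} = \frac{1}{2} + \frac{g}{2} - \frac{P}{2}$ ($A{\left(P,g \right)} = 3 - \frac{\left(5 + P\right) - g}{2} = 3 - \frac{5 + P - g}{2} = 3 - \left(\frac{5}{2} + \frac{P}{2} - \frac{g}{2}\right) = \frac{1}{2} + \frac{g}{2} - \frac{P}{2}$)
$\left(988 + A{\left(-18,0 \right)}\right)^{2} = \left(988 + \left(\frac{1}{2} + \frac{1}{2} \cdot 0 - -9\right)\right)^{2} = \left(988 + \left(\frac{1}{2} + 0 + 9\right)\right)^{2} = \left(988 + \frac{19}{2}\right)^{2} = \left(\frac{1995}{2}\right)^{2} = \frac{3980025}{4}$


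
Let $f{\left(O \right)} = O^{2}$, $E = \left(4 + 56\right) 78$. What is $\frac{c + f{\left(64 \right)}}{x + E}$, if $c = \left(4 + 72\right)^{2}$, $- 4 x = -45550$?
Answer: $\frac{19744}{32135} \approx 0.61441$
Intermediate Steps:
$x = \frac{22775}{2}$ ($x = \left(- \frac{1}{4}\right) \left(-45550\right) = \frac{22775}{2} \approx 11388.0$)
$E = 4680$ ($E = 60 \cdot 78 = 4680$)
$c = 5776$ ($c = 76^{2} = 5776$)
$\frac{c + f{\left(64 \right)}}{x + E} = \frac{5776 + 64^{2}}{\frac{22775}{2} + 4680} = \frac{5776 + 4096}{\frac{32135}{2}} = 9872 \cdot \frac{2}{32135} = \frac{19744}{32135}$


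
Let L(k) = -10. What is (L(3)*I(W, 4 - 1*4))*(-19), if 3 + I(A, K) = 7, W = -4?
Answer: 760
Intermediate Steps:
I(A, K) = 4 (I(A, K) = -3 + 7 = 4)
(L(3)*I(W, 4 - 1*4))*(-19) = -10*4*(-19) = -40*(-19) = 760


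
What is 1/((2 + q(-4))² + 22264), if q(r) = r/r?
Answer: 1/22273 ≈ 4.4897e-5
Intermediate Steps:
q(r) = 1
1/((2 + q(-4))² + 22264) = 1/((2 + 1)² + 22264) = 1/(3² + 22264) = 1/(9 + 22264) = 1/22273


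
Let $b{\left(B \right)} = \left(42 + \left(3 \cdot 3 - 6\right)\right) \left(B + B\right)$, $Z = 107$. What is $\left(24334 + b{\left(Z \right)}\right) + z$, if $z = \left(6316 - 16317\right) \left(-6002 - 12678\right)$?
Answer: $186852644$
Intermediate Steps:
$z = 186818680$ ($z = \left(-10001\right) \left(-18680\right) = 186818680$)
$b{\left(B \right)} = 90 B$ ($b{\left(B \right)} = \left(42 + \left(9 - 6\right)\right) 2 B = \left(42 + 3\right) 2 B = 45 \cdot 2 B = 90 B$)
$\left(24334 + b{\left(Z \right)}\right) + z = \left(24334 + 90 \cdot 107\right) + 186818680 = \left(24334 + 9630\right) + 186818680 = 33964 + 186818680 = 186852644$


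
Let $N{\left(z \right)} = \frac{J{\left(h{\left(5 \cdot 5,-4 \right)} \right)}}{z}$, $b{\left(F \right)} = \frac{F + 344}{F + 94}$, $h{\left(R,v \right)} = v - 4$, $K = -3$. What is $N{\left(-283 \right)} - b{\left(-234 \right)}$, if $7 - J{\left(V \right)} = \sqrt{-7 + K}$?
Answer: $\frac{3015}{3962} + \frac{i \sqrt{10}}{283} \approx 0.76098 + 0.011174 i$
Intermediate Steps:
$h{\left(R,v \right)} = -4 + v$
$J{\left(V \right)} = 7 - i \sqrt{10}$ ($J{\left(V \right)} = 7 - \sqrt{-7 - 3} = 7 - \sqrt{-10} = 7 - i \sqrt{10}$)
$b{\left(F \right)} = \frac{344 + F}{94 + F}$
$N{\left(z \right)} = \frac{7 - i \sqrt{10}}{z}$
$N{\left(-283 \right)} - b{\left(-234 \right)} = \frac{7 - i \sqrt{10}}{-283} - \frac{344 - 234}{94 - 234} = - \frac{7 - i \sqrt{10}}{283} - \frac{1}{-140} \cdot 110 = \left(- \frac{7}{283} + \frac{i \sqrt{10}}{283}\right) - \left(- \frac{1}{140}\right) 110 = \left(- \frac{7}{283} + \frac{i \sqrt{10}}{283}\right) - - \frac{11}{14} = \left(- \frac{7}{283} + \frac{i \sqrt{10}}{283}\right) + \frac{11}{14} = \frac{3015}{3962} + \frac{i \sqrt{10}}{283}$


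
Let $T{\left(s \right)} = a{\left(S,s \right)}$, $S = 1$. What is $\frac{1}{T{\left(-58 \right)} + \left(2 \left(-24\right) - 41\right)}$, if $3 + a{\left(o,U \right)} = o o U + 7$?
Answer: $- \frac{1}{143} \approx -0.006993$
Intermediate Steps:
$a{\left(o,U \right)} = 4 + U o^{2}$ ($a{\left(o,U \right)} = -3 + \left(o o U + 7\right) = -3 + \left(o^{2} U + 7\right) = -3 + \left(U o^{2} + 7\right) = -3 + \left(7 + U o^{2}\right) = 4 + U o^{2}$)
$T{\left(s \right)} = 4 + s$ ($T{\left(s \right)} = 4 + s 1^{2} = 4 + s 1 = 4 + s$)
$\frac{1}{T{\left(-58 \right)} + \left(2 \left(-24\right) - 41\right)} = \frac{1}{\left(4 - 58\right) + \left(2 \left(-24\right) - 41\right)} = \frac{1}{-54 - 89} = \frac{1}{-143} = - \frac{1}{143}$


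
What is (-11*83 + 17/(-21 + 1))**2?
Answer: 334048729/400 ≈ 8.3512e+5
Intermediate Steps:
(-11*83 + 17/(-21 + 1))**2 = (-913 + 17/(-20))**2 = (-913 - 1/20*17)**2 = (-913 - 17/20)**2 = (-18277/20)**2 = 334048729/400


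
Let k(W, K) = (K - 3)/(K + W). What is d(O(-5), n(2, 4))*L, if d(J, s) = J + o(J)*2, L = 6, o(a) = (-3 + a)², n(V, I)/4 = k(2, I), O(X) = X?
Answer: 738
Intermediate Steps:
k(W, K) = (-3 + K)/(K + W)
n(V, I) = 4*(-3 + I)/(2 + I) (n(V, I) = 4*((-3 + I)/(I + 2)) = 4*((-3 + I)/(2 + I)) = 4*(-3 + I)/(2 + I))
d(J, s) = J + 2*(-3 + J)² (d(J, s) = J + (-3 + J)²*2 = J + 2*(-3 + J)²)
d(O(-5), n(2, 4))*L = (-5 + 2*(-3 - 5)²)*6 = (-5 + 2*(-8)²)*6 = (-5 + 2*64)*6 = (-5 + 128)*6 = 123*6 = 738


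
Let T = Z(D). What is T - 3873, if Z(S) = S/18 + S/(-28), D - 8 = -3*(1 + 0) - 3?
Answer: -487993/126 ≈ -3873.0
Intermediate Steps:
D = 2 (D = 8 + (-3*(1 + 0) - 3) = 8 + (-3*1 - 3) = 8 + (-3 - 3) = 8 - 6 = 2)
Z(S) = 5*S/252 (Z(S) = S*(1/18) + S*(-1/28) = S/18 - S/28 = 5*S/252)
T = 5/126 (T = (5/252)*2 = 5/126 ≈ 0.039683)
T - 3873 = 5/126 - 3873 = -487993/126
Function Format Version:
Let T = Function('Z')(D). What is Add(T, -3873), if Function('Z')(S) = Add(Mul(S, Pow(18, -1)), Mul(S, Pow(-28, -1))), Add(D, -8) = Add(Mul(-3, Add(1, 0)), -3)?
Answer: Rational(-487993, 126) ≈ -3873.0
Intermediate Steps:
D = 2 (D = Add(8, Add(Mul(-3, Add(1, 0)), -3)) = Add(8, Add(Mul(-3, 1), -3)) = Add(8, Add(-3, -3)) = Add(8, -6) = 2)
Function('Z')(S) = Mul(Rational(5, 252), S) (Function('Z')(S) = Add(Mul(S, Rational(1, 18)), Mul(S, Rational(-1, 28))) = Add(Mul(Rational(1, 18), S), Mul(Rational(-1, 28), S)) = Mul(Rational(5, 252), S))
T = Rational(5, 126) (T = Mul(Rational(5, 252), 2) = Rational(5, 126) ≈ 0.039683)
Add(T, -3873) = Add(Rational(5, 126), -3873) = Rational(-487993, 126)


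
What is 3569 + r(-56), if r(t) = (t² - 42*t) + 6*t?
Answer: 8721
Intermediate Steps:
r(t) = t² - 36*t
3569 + r(-56) = 3569 - 56*(-36 - 56) = 3569 - 56*(-92) = 3569 + 5152 = 8721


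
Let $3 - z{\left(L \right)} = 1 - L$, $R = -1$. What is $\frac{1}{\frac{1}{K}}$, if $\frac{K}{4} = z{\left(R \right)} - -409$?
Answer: $1640$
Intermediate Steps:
$z{\left(L \right)} = 2 + L$ ($z{\left(L \right)} = 3 - \left(1 - L\right) = 3 + \left(-1 + L\right) = 2 + L$)
$K = 1640$ ($K = 4 \left(\left(2 - 1\right) - -409\right) = 4 \left(1 + 409\right) = 4 \cdot 410 = 1640$)
$\frac{1}{\frac{1}{K}} = \frac{1}{\frac{1}{1640}} = 1640$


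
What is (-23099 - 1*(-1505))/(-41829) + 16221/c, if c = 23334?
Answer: 131375845/108448654 ≈ 1.2114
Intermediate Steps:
(-23099 - 1*(-1505))/(-41829) + 16221/c = (-23099 - 1*(-1505))/(-41829) + 16221/23334 = (-23099 + 1505)*(-1/41829) + 16221*(1/23334) = -21594*(-1/41829) + 5407/7778 = 7198/13943 + 5407/7778 = 131375845/108448654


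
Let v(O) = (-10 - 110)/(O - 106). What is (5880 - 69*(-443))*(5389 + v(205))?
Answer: 2160055753/11 ≈ 1.9637e+8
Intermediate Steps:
v(O) = -120/(-106 + O)
(5880 - 69*(-443))*(5389 + v(205)) = (5880 - 69*(-443))*(5389 - 120/(-106 + 205)) = (5880 + 30567)*(5389 - 120/99) = 36447*(5389 - 120*1/99) = 36447*(5389 - 40/33) = 36447*(177797/33) = 2160055753/11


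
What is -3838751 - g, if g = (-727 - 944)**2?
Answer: -6630992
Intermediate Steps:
g = 2792241 (g = (-1671)**2 = 2792241)
-3838751 - g = -3838751 - 1*2792241 = -3838751 - 2792241 = -6630992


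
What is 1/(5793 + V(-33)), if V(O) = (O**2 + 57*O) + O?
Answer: 1/4968 ≈ 0.00020129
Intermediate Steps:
V(O) = O**2 + 58*O
1/(5793 + V(-33)) = 1/(5793 - 33*(58 - 33)) = 1/(5793 - 33*25) = 1/(5793 - 825) = 1/4968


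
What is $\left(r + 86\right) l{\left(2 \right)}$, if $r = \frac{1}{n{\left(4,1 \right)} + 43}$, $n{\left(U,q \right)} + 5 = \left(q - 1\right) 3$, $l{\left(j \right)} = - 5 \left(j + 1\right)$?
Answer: $- \frac{49035}{38} \approx -1290.4$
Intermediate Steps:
$l{\left(j \right)} = -5 - 5 j$ ($l{\left(j \right)} = - 5 \left(1 + j\right) = -5 - 5 j$)
$n{\left(U,q \right)} = -8 + 3 q$ ($n{\left(U,q \right)} = -5 + \left(q - 1\right) 3 = -5 + \left(-1 + q\right) 3 = -5 + \left(-3 + 3 q\right) = -8 + 3 q$)
$r = \frac{1}{38}$ ($r = \frac{1}{\left(-8 + 3 \cdot 1\right) + 43} = \frac{1}{\left(-8 + 3\right) + 43} = \frac{1}{-5 + 43} = \frac{1}{38} \approx 0.026316$)
$\left(r + 86\right) l{\left(2 \right)} = \left(\frac{1}{38} + 86\right) \left(-5 - 10\right) = \frac{3269 \left(-5 - 10\right)}{38} = \frac{3269}{38} \left(-15\right) = - \frac{49035}{38}$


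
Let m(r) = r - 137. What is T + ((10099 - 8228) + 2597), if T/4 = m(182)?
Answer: 4648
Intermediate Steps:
m(r) = -137 + r
T = 180 (T = 4*(-137 + 182) = 4*45 = 180)
T + ((10099 - 8228) + 2597) = 180 + ((10099 - 8228) + 2597) = 180 + (1871 + 2597) = 180 + 4468 = 4648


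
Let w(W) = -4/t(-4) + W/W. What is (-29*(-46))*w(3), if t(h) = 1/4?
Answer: -20010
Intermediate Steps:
t(h) = ¼
w(W) = -15 (w(W) = -4/¼ + W/W = -4*4 + 1 = -16 + 1 = -15)
(-29*(-46))*w(3) = -29*(-46)*(-15) = 1334*(-15) = -20010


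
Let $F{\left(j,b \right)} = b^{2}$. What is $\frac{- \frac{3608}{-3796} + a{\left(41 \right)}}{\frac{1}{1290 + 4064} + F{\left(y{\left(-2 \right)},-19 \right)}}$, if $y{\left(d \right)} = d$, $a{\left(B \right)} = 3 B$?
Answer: $\frac{629785666}{1834222455} \approx 0.34335$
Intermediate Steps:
$\frac{- \frac{3608}{-3796} + a{\left(41 \right)}}{\frac{1}{1290 + 4064} + F{\left(y{\left(-2 \right)},-19 \right)}} = \frac{- \frac{3608}{-3796} + 3 \cdot 41}{\frac{1}{1290 + 4064} + \left(-19\right)^{2}} = \frac{\left(-3608\right) \left(- \frac{1}{3796}\right) + 123}{\frac{1}{5354} + 361} = \frac{\frac{902}{949} + 123}{\frac{1}{5354} + 361} = \frac{117629}{949 \cdot \frac{1932795}{5354}} = \frac{117629}{949} \cdot \frac{5354}{1932795} = \frac{629785666}{1834222455}$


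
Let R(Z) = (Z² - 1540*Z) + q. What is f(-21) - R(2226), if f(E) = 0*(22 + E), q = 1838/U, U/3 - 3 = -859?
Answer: -1960713305/1284 ≈ -1.5270e+6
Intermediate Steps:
U = -2568 (U = 9 + 3*(-859) = 9 - 2577 = -2568)
q = -919/1284 (q = 1838/(-2568) = 1838*(-1/2568) = -919/1284 ≈ -0.71573)
R(Z) = -919/1284 + Z² - 1540*Z (R(Z) = (Z² - 1540*Z) - 919/1284 = -919/1284 + Z² - 1540*Z)
f(E) = 0
f(-21) - R(2226) = 0 - (-919/1284 + 2226² - 1540*2226) = 0 - (-919/1284 + 4955076 - 3428040) = 0 - 1*1960713305/1284 = 0 - 1960713305/1284 = -1960713305/1284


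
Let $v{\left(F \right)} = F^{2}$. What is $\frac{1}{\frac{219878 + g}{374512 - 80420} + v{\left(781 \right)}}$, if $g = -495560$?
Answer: $\frac{147046}{89692187365} \approx 1.6395 \cdot 10^{-6}$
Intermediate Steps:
$\frac{1}{\frac{219878 + g}{374512 - 80420} + v{\left(781 \right)}} = \frac{1}{\frac{219878 - 495560}{374512 - 80420} + 781^{2}} = \frac{1}{- \frac{275682}{294092} + 609961} = \frac{1}{\left(-275682\right) \frac{1}{294092} + 609961} = \frac{1}{- \frac{137841}{147046} + 609961} = \frac{1}{\frac{89692187365}{147046}} = \frac{147046}{89692187365}$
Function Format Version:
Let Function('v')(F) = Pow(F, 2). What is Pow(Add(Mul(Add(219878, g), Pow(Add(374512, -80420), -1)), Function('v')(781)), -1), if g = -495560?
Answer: Rational(147046, 89692187365) ≈ 1.6395e-6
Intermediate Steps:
Pow(Add(Mul(Add(219878, g), Pow(Add(374512, -80420), -1)), Function('v')(781)), -1) = Pow(Add(Mul(Add(219878, -495560), Pow(Add(374512, -80420), -1)), Pow(781, 2)), -1) = Pow(Add(Mul(-275682, Pow(294092, -1)), 609961), -1) = Pow(Add(Mul(-275682, Rational(1, 294092)), 609961), -1) = Pow(Add(Rational(-137841, 147046), 609961), -1) = Pow(Rational(89692187365, 147046), -1) = Rational(147046, 89692187365)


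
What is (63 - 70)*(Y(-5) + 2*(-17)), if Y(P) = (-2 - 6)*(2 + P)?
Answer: 70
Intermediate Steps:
Y(P) = -16 - 8*P (Y(P) = -8*(2 + P) = -16 - 8*P)
(63 - 70)*(Y(-5) + 2*(-17)) = (63 - 70)*((-16 - 8*(-5)) + 2*(-17)) = -7*((-16 + 40) - 34) = -7*(24 - 34) = -7*(-10) = 70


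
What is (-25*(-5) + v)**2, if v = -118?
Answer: 49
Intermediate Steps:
(-25*(-5) + v)**2 = (-25*(-5) - 118)**2 = (125 - 118)**2 = 7**2 = 49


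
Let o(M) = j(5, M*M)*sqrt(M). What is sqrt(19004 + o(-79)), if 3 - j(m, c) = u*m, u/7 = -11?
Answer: 2*sqrt(4751 + 97*I*sqrt(79)) ≈ 138.42 + 12.457*I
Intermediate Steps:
u = -77 (u = 7*(-11) = -77)
j(m, c) = 3 + 77*m (j(m, c) = 3 - (-77)*m = 3 + 77*m)
o(M) = 388*sqrt(M) (o(M) = (3 + 77*5)*sqrt(M) = (3 + 385)*sqrt(M) = 388*sqrt(M))
sqrt(19004 + o(-79)) = sqrt(19004 + 388*sqrt(-79)) = sqrt(19004 + 388*(I*sqrt(79))) = sqrt(19004 + 388*I*sqrt(79))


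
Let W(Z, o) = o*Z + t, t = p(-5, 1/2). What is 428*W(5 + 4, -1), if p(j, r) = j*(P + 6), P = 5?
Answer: -27392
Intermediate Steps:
p(j, r) = 11*j (p(j, r) = j*(5 + 6) = j*11 = 11*j)
t = -55 (t = 11*(-5) = -55)
W(Z, o) = -55 + Z*o (W(Z, o) = o*Z - 55 = Z*o - 55 = -55 + Z*o)
428*W(5 + 4, -1) = 428*(-55 + (5 + 4)*(-1)) = 428*(-55 + 9*(-1)) = 428*(-55 - 9) = 428*(-64) = -27392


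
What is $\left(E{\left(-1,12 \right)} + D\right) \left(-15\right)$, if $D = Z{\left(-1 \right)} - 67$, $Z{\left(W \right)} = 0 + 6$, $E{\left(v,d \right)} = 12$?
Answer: $735$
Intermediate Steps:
$Z{\left(W \right)} = 6$
$D = -61$ ($D = 6 - 67 = -61$)
$\left(E{\left(-1,12 \right)} + D\right) \left(-15\right) = \left(12 - 61\right) \left(-15\right) = \left(-49\right) \left(-15\right) = 735$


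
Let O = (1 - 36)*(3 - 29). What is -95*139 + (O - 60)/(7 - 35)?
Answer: -185295/14 ≈ -13235.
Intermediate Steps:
O = 910 (O = -35*(-26) = 910)
-95*139 + (O - 60)/(7 - 35) = -95*139 + (910 - 60)/(7 - 35) = -13205 + 850/(-28) = -13205 + 850*(-1/28) = -13205 - 425/14 = -185295/14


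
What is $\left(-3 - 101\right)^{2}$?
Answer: $10816$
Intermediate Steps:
$\left(-3 - 101\right)^{2} = \left(-104\right)^{2} = 10816$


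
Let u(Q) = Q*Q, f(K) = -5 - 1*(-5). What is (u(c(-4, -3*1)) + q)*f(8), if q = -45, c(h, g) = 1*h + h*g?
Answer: 0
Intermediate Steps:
c(h, g) = h + g*h
f(K) = 0 (f(K) = -5 + 5 = 0)
u(Q) = Q**2
(u(c(-4, -3*1)) + q)*f(8) = ((-4*(1 - 3*1))**2 - 45)*0 = ((-4*(1 - 3))**2 - 45)*0 = ((-4*(-2))**2 - 45)*0 = (8**2 - 45)*0 = (64 - 45)*0 = 19*0 = 0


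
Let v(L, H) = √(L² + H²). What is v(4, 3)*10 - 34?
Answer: 16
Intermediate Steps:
v(L, H) = √(H² + L²)
v(4, 3)*10 - 34 = √(3² + 4²)*10 - 34 = √(9 + 16)*10 - 34 = √25*10 - 34 = 5*10 - 34 = 50 - 34 = 16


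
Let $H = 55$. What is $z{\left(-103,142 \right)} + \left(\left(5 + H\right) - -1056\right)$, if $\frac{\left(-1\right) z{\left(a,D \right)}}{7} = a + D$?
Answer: $843$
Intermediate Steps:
$z{\left(a,D \right)} = - 7 D - 7 a$ ($z{\left(a,D \right)} = - 7 \left(a + D\right) = - 7 \left(D + a\right) = - 7 D - 7 a$)
$z{\left(-103,142 \right)} + \left(\left(5 + H\right) - -1056\right) = \left(\left(-7\right) 142 - -721\right) + \left(\left(5 + 55\right) - -1056\right) = \left(-994 + 721\right) + \left(60 + 1056\right) = -273 + 1116 = 843$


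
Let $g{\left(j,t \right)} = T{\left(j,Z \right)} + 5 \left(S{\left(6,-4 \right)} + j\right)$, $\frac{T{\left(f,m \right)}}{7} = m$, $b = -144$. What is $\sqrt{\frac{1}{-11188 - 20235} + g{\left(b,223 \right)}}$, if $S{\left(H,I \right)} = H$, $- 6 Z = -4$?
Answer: $\frac{i \sqrt{1356719511}}{1407} \approx 26.179 i$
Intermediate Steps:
$Z = \frac{2}{3}$ ($Z = \left(- \frac{1}{6}\right) \left(-4\right) = \frac{2}{3} \approx 0.66667$)
$T{\left(f,m \right)} = 7 m$
$g{\left(j,t \right)} = \frac{104}{3} + 5 j$ ($g{\left(j,t \right)} = 7 \cdot \frac{2}{3} + 5 \left(6 + j\right) = \frac{14}{3} + \left(30 + 5 j\right) = \frac{104}{3} + 5 j$)
$\sqrt{\frac{1}{-11188 - 20235} + g{\left(b,223 \right)}} = \sqrt{\frac{1}{-11188 - 20235} + \left(\frac{104}{3} + 5 \left(-144\right)\right)} = \sqrt{\frac{1}{-31423} + \left(\frac{104}{3} - 720\right)} = \sqrt{- \frac{1}{31423} - \frac{2056}{3}} = \sqrt{- \frac{64605691}{94269}} = \frac{i \sqrt{1356719511}}{1407}$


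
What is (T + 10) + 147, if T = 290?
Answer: 447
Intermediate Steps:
(T + 10) + 147 = (290 + 10) + 147 = 300 + 147 = 447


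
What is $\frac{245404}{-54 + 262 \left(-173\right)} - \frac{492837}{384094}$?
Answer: $- \frac{29155786759}{4357546430} \approx -6.6909$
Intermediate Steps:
$\frac{245404}{-54 + 262 \left(-173\right)} - \frac{492837}{384094} = \frac{245404}{-54 - 45326} - \frac{492837}{384094} = \frac{245404}{-45380} - \frac{492837}{384094} = 245404 \left(- \frac{1}{45380}\right) - \frac{492837}{384094} = - \frac{61351}{11345} - \frac{492837}{384094} = - \frac{29155786759}{4357546430}$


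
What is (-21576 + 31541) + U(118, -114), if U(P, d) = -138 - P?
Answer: 9709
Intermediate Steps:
(-21576 + 31541) + U(118, -114) = (-21576 + 31541) + (-138 - 1*118) = 9965 + (-138 - 118) = 9965 - 256 = 9709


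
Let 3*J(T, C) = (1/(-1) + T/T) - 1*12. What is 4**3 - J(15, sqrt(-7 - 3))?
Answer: 68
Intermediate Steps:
J(T, C) = -4 (J(T, C) = ((1/(-1) + T/T) - 1*12)/3 = ((1*(-1) + 1) - 12)/3 = ((-1 + 1) - 12)/3 = (0 - 12)/3 = (1/3)*(-12) = -4)
4**3 - J(15, sqrt(-7 - 3)) = 4**3 - 1*(-4) = 64 + 4 = 68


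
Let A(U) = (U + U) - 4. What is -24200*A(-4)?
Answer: 290400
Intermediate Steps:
A(U) = -4 + 2*U (A(U) = 2*U - 4 = -4 + 2*U)
-24200*A(-4) = -24200*(-4 + 2*(-4)) = -24200*(-4 - 8) = -24200*(-12) = 290400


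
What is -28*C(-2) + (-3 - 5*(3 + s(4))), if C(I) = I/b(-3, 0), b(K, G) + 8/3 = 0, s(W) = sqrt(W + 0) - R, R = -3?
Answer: -64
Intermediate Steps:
s(W) = 3 + sqrt(W) (s(W) = sqrt(W + 0) - 1*(-3) = sqrt(W) + 3 = 3 + sqrt(W))
b(K, G) = -8/3 (b(K, G) = -8/3 + 0 = -8/3)
C(I) = -3*I/8 (C(I) = I/(-8/3) = I*(-3/8) = -3*I/8)
-28*C(-2) + (-3 - 5*(3 + s(4))) = -(-21)*(-2)/2 + (-3 - 5*(3 + (3 + sqrt(4)))) = -28*3/4 + (-3 - 5*(3 + (3 + 2))) = -21 + (-3 - 5*(3 + 5)) = -21 + (-3 - 5*8) = -21 + (-3 - 40) = -21 - 43 = -64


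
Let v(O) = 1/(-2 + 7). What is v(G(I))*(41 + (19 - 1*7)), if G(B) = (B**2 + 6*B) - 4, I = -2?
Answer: 53/5 ≈ 10.600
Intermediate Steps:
G(B) = -4 + B**2 + 6*B
v(O) = 1/5
v(G(I))*(41 + (19 - 1*7)) = (41 + (19 - 1*7))/5 = (41 + (19 - 7))/5 = (41 + 12)/5 = (1/5)*53 = 53/5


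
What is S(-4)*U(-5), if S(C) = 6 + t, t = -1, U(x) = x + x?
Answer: -50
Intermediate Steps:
U(x) = 2*x
S(C) = 5 (S(C) = 6 - 1 = 5)
S(-4)*U(-5) = 5*(2*(-5)) = 5*(-10) = -50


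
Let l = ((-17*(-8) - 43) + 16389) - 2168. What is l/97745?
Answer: 14314/97745 ≈ 0.14644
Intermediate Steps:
l = 14314 (l = ((136 - 43) + 16389) - 2168 = (93 + 16389) - 2168 = 16482 - 2168 = 14314)
l/97745 = 14314/97745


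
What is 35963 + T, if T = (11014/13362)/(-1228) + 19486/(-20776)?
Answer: 191556271525172/5326620999 ≈ 35962.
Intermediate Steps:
T = -4999461865/5326620999 (T = (11014*(1/13362))*(-1/1228) + 19486*(-1/20776) = (5507/6681)*(-1/1228) - 9743/10388 = -5507/8204268 - 9743/10388 = -4999461865/5326620999 ≈ -0.93858)
35963 + T = 35963 - 4999461865/5326620999 = 191556271525172/5326620999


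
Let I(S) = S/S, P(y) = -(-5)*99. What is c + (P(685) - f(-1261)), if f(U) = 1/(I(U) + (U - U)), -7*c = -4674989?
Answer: 4678447/7 ≈ 6.6835e+5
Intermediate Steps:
P(y) = 495 (P(y) = -1*(-495) = 495)
c = 4674989/7 (c = -⅐*(-4674989) = 4674989/7 ≈ 6.6786e+5)
I(S) = 1
f(U) = 1 (f(U) = 1/(1 + (U - U)) = 1/(1 + 0) = 1/1 = 1)
c + (P(685) - f(-1261)) = 4674989/7 + (495 - 1*1) = 4674989/7 + (495 - 1) = 4674989/7 + 494 = 4678447/7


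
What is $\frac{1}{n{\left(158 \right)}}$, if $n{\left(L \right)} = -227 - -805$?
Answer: $\frac{1}{578} \approx 0.0017301$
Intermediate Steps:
$n{\left(L \right)} = 578$ ($n{\left(L \right)} = -227 + 805 = 578$)
$\frac{1}{n{\left(158 \right)}} = \frac{1}{578}$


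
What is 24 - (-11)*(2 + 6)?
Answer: 112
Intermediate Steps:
24 - (-11)*(2 + 6) = 24 - (-11)*8 = 24 - 1*(-88) = 24 + 88 = 112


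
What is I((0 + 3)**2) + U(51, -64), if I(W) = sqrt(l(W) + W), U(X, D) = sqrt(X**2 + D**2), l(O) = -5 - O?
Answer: sqrt(6697) + I*sqrt(5) ≈ 81.835 + 2.2361*I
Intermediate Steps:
U(X, D) = sqrt(D**2 + X**2)
I(W) = I*sqrt(5) (I(W) = sqrt((-5 - W) + W) = sqrt(-5) = I*sqrt(5))
I((0 + 3)**2) + U(51, -64) = I*sqrt(5) + sqrt((-64)**2 + 51**2) = I*sqrt(5) + sqrt(4096 + 2601) = I*sqrt(5) + sqrt(6697) = sqrt(6697) + I*sqrt(5)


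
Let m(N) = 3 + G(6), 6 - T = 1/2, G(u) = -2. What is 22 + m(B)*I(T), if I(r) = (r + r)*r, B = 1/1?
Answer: 165/2 ≈ 82.500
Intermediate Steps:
B = 1
T = 11/2 (T = 6 - 1/2 = 11/2 ≈ 5.5000)
I(r) = 2*r**2 (I(r) = (2*r)*r = 2*r**2)
m(N) = 1 (m(N) = 3 - 2 = 1)
22 + m(B)*I(T) = 22 + 1*(2*(11/2)**2) = 22 + 1*(2*(121/4)) = 22 + 1*(121/2) = 22 + 121/2 = 165/2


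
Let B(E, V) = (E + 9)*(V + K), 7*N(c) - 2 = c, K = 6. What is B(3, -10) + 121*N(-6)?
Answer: -820/7 ≈ -117.14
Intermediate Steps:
N(c) = 2/7 + c/7
B(E, V) = (6 + V)*(9 + E) (B(E, V) = (E + 9)*(V + 6) = (9 + E)*(6 + V) = (6 + V)*(9 + E))
B(3, -10) + 121*N(-6) = (54 + 6*3 + 9*(-10) + 3*(-10)) + 121*(2/7 + (⅐)*(-6)) = (54 + 18 - 90 - 30) + 121*(2/7 - 6/7) = -48 + 121*(-4/7) = -48 - 484/7 = -820/7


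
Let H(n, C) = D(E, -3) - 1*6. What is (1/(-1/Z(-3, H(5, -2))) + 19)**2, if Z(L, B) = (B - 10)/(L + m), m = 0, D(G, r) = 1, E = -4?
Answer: 196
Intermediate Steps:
H(n, C) = -5 (H(n, C) = 1 - 1*6 = 1 - 6 = -5)
Z(L, B) = (-10 + B)/L (Z(L, B) = (B - 10)/(L + 0) = (-10 + B)/L)
(1/(-1/Z(-3, H(5, -2))) + 19)**2 = (1/(-1/((-10 - 5)/(-3))) + 19)**2 = (1/(-1/((-1/3*(-15)))) + 19)**2 = (1/(-1/5) + 19)**2 = (-5 + 19)**2 = 14**2 = 196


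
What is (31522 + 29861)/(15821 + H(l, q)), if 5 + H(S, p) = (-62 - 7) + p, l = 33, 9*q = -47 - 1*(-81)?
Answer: 78921/20251 ≈ 3.8971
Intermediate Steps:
q = 34/9 (q = (-47 - 1*(-81))/9 = (-47 + 81)/9 = (⅑)*34 = 34/9 ≈ 3.7778)
H(S, p) = -74 + p (H(S, p) = -5 + ((-62 - 7) + p) = -5 + (-69 + p) = -74 + p)
(31522 + 29861)/(15821 + H(l, q)) = (31522 + 29861)/(15821 + (-74 + 34/9)) = 61383/(15821 - 632/9) = 61383/(141757/9) = 61383*(9/141757) = 78921/20251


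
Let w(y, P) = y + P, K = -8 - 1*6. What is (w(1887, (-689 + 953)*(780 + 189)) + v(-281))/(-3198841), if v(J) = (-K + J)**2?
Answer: -328992/3198841 ≈ -0.10285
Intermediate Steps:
K = -14 (K = -8 - 6 = -14)
w(y, P) = P + y
v(J) = (14 + J)**2 (v(J) = (-1*(-14) + J)**2 = (14 + J)**2)
(w(1887, (-689 + 953)*(780 + 189)) + v(-281))/(-3198841) = (((-689 + 953)*(780 + 189) + 1887) + (14 - 281)**2)/(-3198841) = ((264*969 + 1887) + (-267)**2)*(-1/3198841) = ((255816 + 1887) + 71289)*(-1/3198841) = (257703 + 71289)*(-1/3198841) = 328992*(-1/3198841) = -328992/3198841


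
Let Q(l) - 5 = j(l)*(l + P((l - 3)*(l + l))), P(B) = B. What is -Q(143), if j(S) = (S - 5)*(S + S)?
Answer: -1585942649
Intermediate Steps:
j(S) = 2*S*(-5 + S) (j(S) = (-5 + S)*(2*S) = 2*S*(-5 + S))
Q(l) = 5 + 2*l*(-5 + l)*(l + 2*l*(-3 + l)) (Q(l) = 5 + (2*l*(-5 + l))*(l + (l - 3)*(l + l)) = 5 + (2*l*(-5 + l))*(l + (-3 + l)*(2*l)) = 5 + (2*l*(-5 + l))*(l + 2*l*(-3 + l)) = 5 + 2*l*(-5 + l)*(l + 2*l*(-3 + l)))
-Q(143) = -(5 - 30*143³ + 4*143⁴ + 50*143²) = -(5 - 30*2924207 + 4*418161601 + 50*20449) = -(5 - 87726210 + 1672646404 + 1022450) = -1*1585942649 = -1585942649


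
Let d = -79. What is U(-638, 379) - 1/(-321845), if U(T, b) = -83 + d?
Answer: -52138889/321845 ≈ -162.00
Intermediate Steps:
U(T, b) = -162 (U(T, b) = -83 - 79 = -162)
U(-638, 379) - 1/(-321845) = -162 - 1/(-321845) = -162 - 1*(-1/321845) = -162 + 1/321845 = -52138889/321845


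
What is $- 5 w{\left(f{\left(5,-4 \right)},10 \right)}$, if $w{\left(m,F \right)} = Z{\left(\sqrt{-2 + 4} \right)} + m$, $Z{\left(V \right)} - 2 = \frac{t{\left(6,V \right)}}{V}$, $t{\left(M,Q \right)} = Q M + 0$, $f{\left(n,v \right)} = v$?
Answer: $-20$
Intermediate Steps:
$t{\left(M,Q \right)} = M Q$ ($t{\left(M,Q \right)} = M Q + 0 = M Q$)
$Z{\left(V \right)} = 8$ ($Z{\left(V \right)} = 2 + \frac{6 V}{V} = 2 + 6 = 8$)
$w{\left(m,F \right)} = 8 + m$
$- 5 w{\left(f{\left(5,-4 \right)},10 \right)} = - 5 \left(8 - 4\right) = \left(-5\right) 4 = -20$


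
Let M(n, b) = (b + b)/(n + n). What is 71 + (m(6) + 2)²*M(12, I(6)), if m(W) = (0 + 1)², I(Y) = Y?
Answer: 151/2 ≈ 75.500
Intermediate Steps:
M(n, b) = b/n (M(n, b) = (2*b)/((2*n)) = (2*b)*(1/(2*n)) = b/n)
m(W) = 1 (m(W) = 1² = 1)
71 + (m(6) + 2)²*M(12, I(6)) = 71 + (1 + 2)²*(6/12) = 71 + 3²*(6*(1/12)) = 71 + 9*(½) = 71 + 9/2 = 151/2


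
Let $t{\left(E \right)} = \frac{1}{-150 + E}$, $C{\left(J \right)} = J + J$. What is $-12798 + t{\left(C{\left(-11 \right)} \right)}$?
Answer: $- \frac{2201257}{172} \approx -12798.0$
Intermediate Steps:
$C{\left(J \right)} = 2 J$
$-12798 + t{\left(C{\left(-11 \right)} \right)} = -12798 + \frac{1}{-150 + 2 \left(-11\right)} = -12798 + \frac{1}{-150 - 22} = -12798 + \frac{1}{-172} = -12798 - \frac{1}{172} = - \frac{2201257}{172}$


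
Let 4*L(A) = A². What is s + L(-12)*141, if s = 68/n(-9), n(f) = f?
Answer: 45616/9 ≈ 5068.4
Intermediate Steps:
s = -68/9 (s = 68/(-9) = 68*(-⅑) = -68/9 ≈ -7.5556)
L(A) = A²/4
s + L(-12)*141 = -68/9 + ((¼)*(-12)²)*141 = -68/9 + ((¼)*144)*141 = -68/9 + 36*141 = -68/9 + 5076 = 45616/9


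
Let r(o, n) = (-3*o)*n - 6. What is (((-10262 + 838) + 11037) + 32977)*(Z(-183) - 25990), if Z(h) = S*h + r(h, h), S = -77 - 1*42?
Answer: -3621088740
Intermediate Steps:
r(o, n) = -6 - 3*n*o (r(o, n) = -3*n*o - 6 = -6 - 3*n*o)
S = -119 (S = -77 - 42 = -119)
Z(h) = -6 - 119*h - 3*h² (Z(h) = -119*h + (-6 - 3*h*h) = -119*h + (-6 - 3*h²) = -6 - 119*h - 3*h²)
(((-10262 + 838) + 11037) + 32977)*(Z(-183) - 25990) = (((-10262 + 838) + 11037) + 32977)*((-6 - 119*(-183) - 3*(-183)²) - 25990) = ((-9424 + 11037) + 32977)*((-6 + 21777 - 3*33489) - 25990) = (1613 + 32977)*((-6 + 21777 - 100467) - 25990) = 34590*(-78696 - 25990) = 34590*(-104686) = -3621088740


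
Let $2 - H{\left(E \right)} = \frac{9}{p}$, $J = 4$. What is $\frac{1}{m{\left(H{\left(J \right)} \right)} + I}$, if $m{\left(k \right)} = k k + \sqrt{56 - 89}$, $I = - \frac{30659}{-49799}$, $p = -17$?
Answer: $\frac{1452702254830622}{17023836122848597} - \frac{207127102231921 i \sqrt{33}}{17023836122848597} \approx 0.085333 - 0.069893 i$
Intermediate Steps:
$I = \frac{30659}{49799}$ ($I = \left(-30659\right) \left(- \frac{1}{49799}\right) = \frac{30659}{49799} \approx 0.61565$)
$H{\left(E \right)} = \frac{43}{17}$ ($H{\left(E \right)} = 2 - \frac{9}{-17} = 2 - 9 \left(- \frac{1}{17}\right) = 2 - - \frac{9}{17} = 2 + \frac{9}{17} = \frac{43}{17}$)
$m{\left(k \right)} = k^{2} + i \sqrt{33}$ ($m{\left(k \right)} = k^{2} + \sqrt{-33} = k^{2} + i \sqrt{33}$)
$\frac{1}{m{\left(H{\left(J \right)} \right)} + I} = \frac{1}{\left(\left(\frac{43}{17}\right)^{2} + i \sqrt{33}\right) + \frac{30659}{49799}} = \frac{1}{\left(\frac{1849}{289} + i \sqrt{33}\right) + \frac{30659}{49799}} = \frac{1}{\frac{100938802}{14391911} + i \sqrt{33}}$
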